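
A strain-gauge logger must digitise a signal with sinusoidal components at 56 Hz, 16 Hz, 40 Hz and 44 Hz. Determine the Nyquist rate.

Highest-frequency component: 56 Hz.
Nyquist rate = 2 × 56 Hz = 112 Hz.

112 Hz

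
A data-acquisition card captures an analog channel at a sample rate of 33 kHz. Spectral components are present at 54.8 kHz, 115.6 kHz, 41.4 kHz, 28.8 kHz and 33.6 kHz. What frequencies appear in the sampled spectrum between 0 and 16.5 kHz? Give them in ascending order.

0.6 kHz, 4.2 kHz, 8.4 kHz, 11.2 kHz, 16.4 kHz

fs/2 = 16.5 kHz.
54.8 kHz mod fs = 21.8 kHz.
21.8 kHz > fs/2 = 16.5 kHz, folds to fs − 21.8 kHz = 11.2 kHz.
115.6 kHz mod fs = 16.6 kHz.
16.6 kHz > fs/2 = 16.5 kHz, folds to fs − 16.6 kHz = 16.4 kHz.
41.4 kHz mod fs = 8.4 kHz.
8.4 kHz ≤ fs/2 = 16.5 kHz, appears at 8.4 kHz.
28.8 kHz > fs/2 = 16.5 kHz, folds to fs − 28.8 kHz = 4.2 kHz.
33.6 kHz mod fs = 0.6 kHz.
0.6 kHz ≤ fs/2 = 16.5 kHz, appears at 0.6 kHz.
Distinct values: {0.6 kHz, 4.2 kHz, 8.4 kHz, 11.2 kHz, 16.4 kHz}.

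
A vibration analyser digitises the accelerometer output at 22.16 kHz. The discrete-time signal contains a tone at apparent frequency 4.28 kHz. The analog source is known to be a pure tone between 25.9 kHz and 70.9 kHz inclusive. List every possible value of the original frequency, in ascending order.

26.44 kHz, 40.04 kHz, 48.6 kHz, 62.2 kHz, 70.76 kHz

Frequencies that alias to 4.28 kHz are k·fs ± 4.28 kHz for integer k ≥ 0.
k=0: 4.28 kHz.
k=1: 17.88 kHz, 26.44 kHz.
k=2: 40.04 kHz, 48.6 kHz.
k=3: 62.2 kHz, 70.76 kHz.
k=4: 84.36 kHz, 92.92 kHz.
Within [25.9 kHz, 70.9 kHz]: 26.44 kHz, 40.04 kHz, 48.6 kHz, 62.2 kHz, 70.76 kHz.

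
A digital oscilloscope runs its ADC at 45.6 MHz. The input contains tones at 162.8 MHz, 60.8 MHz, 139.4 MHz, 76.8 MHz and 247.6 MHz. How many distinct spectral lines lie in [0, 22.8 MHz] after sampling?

fs/2 = 22.8 MHz.
162.8 MHz mod fs = 26 MHz.
26 MHz > fs/2 = 22.8 MHz, folds to fs − 26 MHz = 19.6 MHz.
60.8 MHz mod fs = 15.2 MHz.
15.2 MHz ≤ fs/2 = 22.8 MHz, appears at 15.2 MHz.
139.4 MHz mod fs = 2.6 MHz.
2.6 MHz ≤ fs/2 = 22.8 MHz, appears at 2.6 MHz.
76.8 MHz mod fs = 31.2 MHz.
31.2 MHz > fs/2 = 22.8 MHz, folds to fs − 31.2 MHz = 14.4 MHz.
247.6 MHz mod fs = 19.6 MHz.
19.6 MHz ≤ fs/2 = 22.8 MHz, appears at 19.6 MHz.
Distinct values: {2.6 MHz, 14.4 MHz, 15.2 MHz, 19.6 MHz} → 4.

4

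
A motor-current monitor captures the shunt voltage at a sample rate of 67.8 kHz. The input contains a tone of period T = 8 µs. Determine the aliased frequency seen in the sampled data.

T = 8 µs → f = 1/T = 125 kHz.
125 kHz mod fs = 57.2 kHz.
57.2 kHz > fs/2 = 33.9 kHz, folds to fs − 57.2 kHz = 10.6 kHz.

10.6 kHz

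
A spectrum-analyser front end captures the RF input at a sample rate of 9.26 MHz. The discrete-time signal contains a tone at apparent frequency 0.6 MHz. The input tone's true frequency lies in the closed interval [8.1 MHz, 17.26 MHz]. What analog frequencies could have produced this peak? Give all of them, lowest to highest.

Frequencies that alias to 0.6 MHz are k·fs ± 0.6 MHz for integer k ≥ 0.
k=0: 0.6 MHz.
k=1: 8.66 MHz, 9.86 MHz.
k=2: 17.92 MHz, 19.12 MHz.
Within [8.1 MHz, 17.26 MHz]: 8.66 MHz, 9.86 MHz.

8.66 MHz, 9.86 MHz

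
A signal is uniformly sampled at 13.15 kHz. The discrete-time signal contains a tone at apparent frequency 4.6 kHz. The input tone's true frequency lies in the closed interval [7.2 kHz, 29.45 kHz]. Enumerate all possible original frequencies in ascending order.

Frequencies that alias to 4.6 kHz are k·fs ± 4.6 kHz for integer k ≥ 0.
k=0: 4.6 kHz.
k=1: 8.55 kHz, 17.75 kHz.
k=2: 21.7 kHz, 30.9 kHz.
k=3: 34.85 kHz, 44.05 kHz.
Within [7.2 kHz, 29.45 kHz]: 8.55 kHz, 17.75 kHz, 21.7 kHz.

8.55 kHz, 17.75 kHz, 21.7 kHz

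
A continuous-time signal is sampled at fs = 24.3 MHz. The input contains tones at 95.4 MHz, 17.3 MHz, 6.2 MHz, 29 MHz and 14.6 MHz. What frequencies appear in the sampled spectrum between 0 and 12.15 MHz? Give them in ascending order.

fs/2 = 12.15 MHz.
95.4 MHz mod fs = 22.5 MHz.
22.5 MHz > fs/2 = 12.15 MHz, folds to fs − 22.5 MHz = 1.8 MHz.
17.3 MHz > fs/2 = 12.15 MHz, folds to fs − 17.3 MHz = 7 MHz.
6.2 MHz ≤ fs/2 = 12.15 MHz, passes unchanged.
29 MHz mod fs = 4.7 MHz.
4.7 MHz ≤ fs/2 = 12.15 MHz, appears at 4.7 MHz.
14.6 MHz > fs/2 = 12.15 MHz, folds to fs − 14.6 MHz = 9.7 MHz.
Distinct values: {1.8 MHz, 4.7 MHz, 6.2 MHz, 7 MHz, 9.7 MHz}.

1.8 MHz, 4.7 MHz, 6.2 MHz, 7 MHz, 9.7 MHz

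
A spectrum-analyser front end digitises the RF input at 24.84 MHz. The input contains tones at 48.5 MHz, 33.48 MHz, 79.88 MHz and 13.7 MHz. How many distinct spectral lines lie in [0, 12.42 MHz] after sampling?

4

fs/2 = 12.42 MHz.
48.5 MHz mod fs = 23.66 MHz.
23.66 MHz > fs/2 = 12.42 MHz, folds to fs − 23.66 MHz = 1.18 MHz.
33.48 MHz mod fs = 8.64 MHz.
8.64 MHz ≤ fs/2 = 12.42 MHz, appears at 8.64 MHz.
79.88 MHz mod fs = 5.36 MHz.
5.36 MHz ≤ fs/2 = 12.42 MHz, appears at 5.36 MHz.
13.7 MHz > fs/2 = 12.42 MHz, folds to fs − 13.7 MHz = 11.14 MHz.
Distinct values: {1.18 MHz, 5.36 MHz, 8.64 MHz, 11.14 MHz} → 4.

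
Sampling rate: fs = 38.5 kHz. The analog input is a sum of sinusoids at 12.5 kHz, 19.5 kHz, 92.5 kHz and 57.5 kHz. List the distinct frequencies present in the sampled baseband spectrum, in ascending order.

fs/2 = 19.25 kHz.
12.5 kHz ≤ fs/2 = 19.25 kHz, passes unchanged.
19.5 kHz > fs/2 = 19.25 kHz, folds to fs − 19.5 kHz = 19 kHz.
92.5 kHz mod fs = 15.5 kHz.
15.5 kHz ≤ fs/2 = 19.25 kHz, appears at 15.5 kHz.
57.5 kHz mod fs = 19 kHz.
19 kHz ≤ fs/2 = 19.25 kHz, appears at 19 kHz.
Distinct values: {12.5 kHz, 15.5 kHz, 19 kHz}.

12.5 kHz, 15.5 kHz, 19 kHz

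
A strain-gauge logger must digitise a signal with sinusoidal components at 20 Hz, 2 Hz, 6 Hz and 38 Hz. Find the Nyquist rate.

76 Hz

Highest-frequency component: 38 Hz.
Nyquist rate = 2 × 38 Hz = 76 Hz.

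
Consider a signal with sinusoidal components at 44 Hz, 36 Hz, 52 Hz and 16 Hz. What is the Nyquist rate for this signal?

Highest-frequency component: 52 Hz.
Nyquist rate = 2 × 52 Hz = 104 Hz.

104 Hz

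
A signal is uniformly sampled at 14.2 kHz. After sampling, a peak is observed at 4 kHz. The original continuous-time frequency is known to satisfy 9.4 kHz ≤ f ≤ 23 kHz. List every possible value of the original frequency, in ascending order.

Frequencies that alias to 4 kHz are k·fs ± 4 kHz for integer k ≥ 0.
k=0: 4 kHz.
k=1: 10.2 kHz, 18.2 kHz.
k=2: 24.4 kHz, 32.4 kHz.
Within [9.4 kHz, 23 kHz]: 10.2 kHz, 18.2 kHz.

10.2 kHz, 18.2 kHz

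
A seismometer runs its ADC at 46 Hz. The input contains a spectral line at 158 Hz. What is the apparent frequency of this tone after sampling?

158 Hz mod fs = 20 Hz.
20 Hz ≤ fs/2 = 23 Hz, appears at 20 Hz.

20 Hz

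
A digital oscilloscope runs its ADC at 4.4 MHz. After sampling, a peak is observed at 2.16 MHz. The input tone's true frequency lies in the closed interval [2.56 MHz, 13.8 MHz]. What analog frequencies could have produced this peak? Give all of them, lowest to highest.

6.56 MHz, 6.64 MHz, 10.96 MHz, 11.04 MHz

Frequencies that alias to 2.16 MHz are k·fs ± 2.16 MHz for integer k ≥ 0.
k=0: 2.16 MHz.
k=1: 2.24 MHz, 6.56 MHz.
k=2: 6.64 MHz, 10.96 MHz.
k=3: 11.04 MHz, 15.36 MHz.
k=4: 15.44 MHz, 19.76 MHz.
Within [2.56 MHz, 13.8 MHz]: 6.56 MHz, 6.64 MHz, 10.96 MHz, 11.04 MHz.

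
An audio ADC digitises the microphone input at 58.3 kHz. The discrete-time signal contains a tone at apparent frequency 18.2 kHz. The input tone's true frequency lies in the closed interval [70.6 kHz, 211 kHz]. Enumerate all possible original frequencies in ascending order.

76.5 kHz, 98.4 kHz, 134.8 kHz, 156.7 kHz, 193.1 kHz

Frequencies that alias to 18.2 kHz are k·fs ± 18.2 kHz for integer k ≥ 0.
k=0: 18.2 kHz.
k=1: 40.1 kHz, 76.5 kHz.
k=2: 98.4 kHz, 134.8 kHz.
k=3: 156.7 kHz, 193.1 kHz.
k=4: 215 kHz, 251.4 kHz.
Within [70.6 kHz, 211 kHz]: 76.5 kHz, 98.4 kHz, 134.8 kHz, 156.7 kHz, 193.1 kHz.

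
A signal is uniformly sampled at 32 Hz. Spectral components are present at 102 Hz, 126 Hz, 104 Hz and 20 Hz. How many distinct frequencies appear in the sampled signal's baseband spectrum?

4

fs/2 = 16 Hz.
102 Hz mod fs = 6 Hz.
6 Hz ≤ fs/2 = 16 Hz, appears at 6 Hz.
126 Hz mod fs = 30 Hz.
30 Hz > fs/2 = 16 Hz, folds to fs − 30 Hz = 2 Hz.
104 Hz mod fs = 8 Hz.
8 Hz ≤ fs/2 = 16 Hz, appears at 8 Hz.
20 Hz > fs/2 = 16 Hz, folds to fs − 20 Hz = 12 Hz.
Distinct values: {2 Hz, 6 Hz, 8 Hz, 12 Hz} → 4.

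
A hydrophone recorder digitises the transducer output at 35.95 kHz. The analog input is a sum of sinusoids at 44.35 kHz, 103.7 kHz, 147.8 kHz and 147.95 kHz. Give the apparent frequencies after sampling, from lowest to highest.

fs/2 = 17.975 kHz.
44.35 kHz mod fs = 8.4 kHz.
8.4 kHz ≤ fs/2 = 17.975 kHz, appears at 8.4 kHz.
103.7 kHz mod fs = 31.8 kHz.
31.8 kHz > fs/2 = 17.975 kHz, folds to fs − 31.8 kHz = 4.15 kHz.
147.8 kHz mod fs = 4 kHz.
4 kHz ≤ fs/2 = 17.975 kHz, appears at 4 kHz.
147.95 kHz mod fs = 4.15 kHz.
4.15 kHz ≤ fs/2 = 17.975 kHz, appears at 4.15 kHz.
Distinct values: {4 kHz, 4.15 kHz, 8.4 kHz}.

4 kHz, 4.15 kHz, 8.4 kHz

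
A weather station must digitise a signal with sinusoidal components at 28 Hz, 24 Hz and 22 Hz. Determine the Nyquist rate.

Highest-frequency component: 28 Hz.
Nyquist rate = 2 × 28 Hz = 56 Hz.

56 Hz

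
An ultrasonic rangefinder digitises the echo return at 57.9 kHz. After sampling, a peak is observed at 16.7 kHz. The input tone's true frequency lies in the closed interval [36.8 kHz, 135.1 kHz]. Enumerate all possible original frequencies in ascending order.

Frequencies that alias to 16.7 kHz are k·fs ± 16.7 kHz for integer k ≥ 0.
k=0: 16.7 kHz.
k=1: 41.2 kHz, 74.6 kHz.
k=2: 99.1 kHz, 132.5 kHz.
k=3: 157 kHz, 190.4 kHz.
Within [36.8 kHz, 135.1 kHz]: 41.2 kHz, 74.6 kHz, 99.1 kHz, 132.5 kHz.

41.2 kHz, 74.6 kHz, 99.1 kHz, 132.5 kHz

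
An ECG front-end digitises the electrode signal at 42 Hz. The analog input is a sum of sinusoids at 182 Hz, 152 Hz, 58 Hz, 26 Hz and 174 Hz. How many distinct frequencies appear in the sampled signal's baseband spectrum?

3

fs/2 = 21 Hz.
182 Hz mod fs = 14 Hz.
14 Hz ≤ fs/2 = 21 Hz, appears at 14 Hz.
152 Hz mod fs = 26 Hz.
26 Hz > fs/2 = 21 Hz, folds to fs − 26 Hz = 16 Hz.
58 Hz mod fs = 16 Hz.
16 Hz ≤ fs/2 = 21 Hz, appears at 16 Hz.
26 Hz > fs/2 = 21 Hz, folds to fs − 26 Hz = 16 Hz.
174 Hz mod fs = 6 Hz.
6 Hz ≤ fs/2 = 21 Hz, appears at 6 Hz.
Distinct values: {6 Hz, 14 Hz, 16 Hz} → 3.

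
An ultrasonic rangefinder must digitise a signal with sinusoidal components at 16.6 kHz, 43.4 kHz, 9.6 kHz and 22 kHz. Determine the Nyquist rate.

Highest-frequency component: 43.4 kHz.
Nyquist rate = 2 × 43.4 kHz = 86.8 kHz.

86.8 kHz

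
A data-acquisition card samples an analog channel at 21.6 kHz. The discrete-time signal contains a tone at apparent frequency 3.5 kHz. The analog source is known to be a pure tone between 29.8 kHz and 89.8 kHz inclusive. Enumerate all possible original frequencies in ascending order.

Frequencies that alias to 3.5 kHz are k·fs ± 3.5 kHz for integer k ≥ 0.
k=0: 3.5 kHz.
k=1: 18.1 kHz, 25.1 kHz.
k=2: 39.7 kHz, 46.7 kHz.
k=3: 61.3 kHz, 68.3 kHz.
k=4: 82.9 kHz, 89.9 kHz.
k=5: 104.5 kHz, 111.5 kHz.
Within [29.8 kHz, 89.8 kHz]: 39.7 kHz, 46.7 kHz, 61.3 kHz, 68.3 kHz, 82.9 kHz.

39.7 kHz, 46.7 kHz, 61.3 kHz, 68.3 kHz, 82.9 kHz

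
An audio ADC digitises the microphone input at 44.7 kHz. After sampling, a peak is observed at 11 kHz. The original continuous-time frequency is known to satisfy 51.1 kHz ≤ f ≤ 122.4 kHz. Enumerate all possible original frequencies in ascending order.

55.7 kHz, 78.4 kHz, 100.4 kHz

Frequencies that alias to 11 kHz are k·fs ± 11 kHz for integer k ≥ 0.
k=0: 11 kHz.
k=1: 33.7 kHz, 55.7 kHz.
k=2: 78.4 kHz, 100.4 kHz.
k=3: 123.1 kHz, 145.1 kHz.
Within [51.1 kHz, 122.4 kHz]: 55.7 kHz, 78.4 kHz, 100.4 kHz.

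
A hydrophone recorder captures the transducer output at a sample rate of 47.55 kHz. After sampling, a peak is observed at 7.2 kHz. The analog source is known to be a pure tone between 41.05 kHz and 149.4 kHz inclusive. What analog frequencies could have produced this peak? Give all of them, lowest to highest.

54.75 kHz, 87.9 kHz, 102.3 kHz, 135.45 kHz

Frequencies that alias to 7.2 kHz are k·fs ± 7.2 kHz for integer k ≥ 0.
k=0: 7.2 kHz.
k=1: 40.35 kHz, 54.75 kHz.
k=2: 87.9 kHz, 102.3 kHz.
k=3: 135.45 kHz, 149.85 kHz.
k=4: 183 kHz, 197.4 kHz.
Within [41.05 kHz, 149.4 kHz]: 54.75 kHz, 87.9 kHz, 102.3 kHz, 135.45 kHz.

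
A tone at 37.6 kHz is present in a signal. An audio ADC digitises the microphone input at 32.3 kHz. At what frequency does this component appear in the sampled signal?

5.3 kHz

37.6 kHz mod fs = 5.3 kHz.
5.3 kHz ≤ fs/2 = 16.15 kHz, appears at 5.3 kHz.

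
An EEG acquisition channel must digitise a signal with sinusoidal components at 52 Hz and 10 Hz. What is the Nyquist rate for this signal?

104 Hz

Highest-frequency component: 52 Hz.
Nyquist rate = 2 × 52 Hz = 104 Hz.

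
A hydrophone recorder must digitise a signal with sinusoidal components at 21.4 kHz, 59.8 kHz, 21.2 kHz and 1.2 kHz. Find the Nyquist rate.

Highest-frequency component: 59.8 kHz.
Nyquist rate = 2 × 59.8 kHz = 119.6 kHz.

119.6 kHz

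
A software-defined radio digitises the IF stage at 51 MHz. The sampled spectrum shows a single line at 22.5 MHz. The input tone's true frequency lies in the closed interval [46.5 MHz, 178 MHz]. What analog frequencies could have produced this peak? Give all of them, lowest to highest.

73.5 MHz, 79.5 MHz, 124.5 MHz, 130.5 MHz, 175.5 MHz

Frequencies that alias to 22.5 MHz are k·fs ± 22.5 MHz for integer k ≥ 0.
k=0: 22.5 MHz.
k=1: 28.5 MHz, 73.5 MHz.
k=2: 79.5 MHz, 124.5 MHz.
k=3: 130.5 MHz, 175.5 MHz.
k=4: 181.5 MHz, 226.5 MHz.
Within [46.5 MHz, 178 MHz]: 73.5 MHz, 79.5 MHz, 124.5 MHz, 130.5 MHz, 175.5 MHz.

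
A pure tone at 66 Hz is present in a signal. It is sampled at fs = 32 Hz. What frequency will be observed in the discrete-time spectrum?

2 Hz

66 Hz mod fs = 2 Hz.
2 Hz ≤ fs/2 = 16 Hz, appears at 2 Hz.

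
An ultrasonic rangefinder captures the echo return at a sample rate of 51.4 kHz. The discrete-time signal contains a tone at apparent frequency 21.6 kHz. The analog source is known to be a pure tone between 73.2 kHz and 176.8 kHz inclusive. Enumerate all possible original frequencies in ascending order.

81.2 kHz, 124.4 kHz, 132.6 kHz, 175.8 kHz

Frequencies that alias to 21.6 kHz are k·fs ± 21.6 kHz for integer k ≥ 0.
k=0: 21.6 kHz.
k=1: 29.8 kHz, 73 kHz.
k=2: 81.2 kHz, 124.4 kHz.
k=3: 132.6 kHz, 175.8 kHz.
k=4: 184 kHz, 227.2 kHz.
Within [73.2 kHz, 176.8 kHz]: 81.2 kHz, 124.4 kHz, 132.6 kHz, 175.8 kHz.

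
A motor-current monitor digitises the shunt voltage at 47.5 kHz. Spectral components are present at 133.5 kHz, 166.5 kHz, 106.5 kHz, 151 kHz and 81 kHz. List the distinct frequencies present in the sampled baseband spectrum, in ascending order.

8.5 kHz, 9 kHz, 11.5 kHz, 14 kHz, 23.5 kHz

fs/2 = 23.75 kHz.
133.5 kHz mod fs = 38.5 kHz.
38.5 kHz > fs/2 = 23.75 kHz, folds to fs − 38.5 kHz = 9 kHz.
166.5 kHz mod fs = 24 kHz.
24 kHz > fs/2 = 23.75 kHz, folds to fs − 24 kHz = 23.5 kHz.
106.5 kHz mod fs = 11.5 kHz.
11.5 kHz ≤ fs/2 = 23.75 kHz, appears at 11.5 kHz.
151 kHz mod fs = 8.5 kHz.
8.5 kHz ≤ fs/2 = 23.75 kHz, appears at 8.5 kHz.
81 kHz mod fs = 33.5 kHz.
33.5 kHz > fs/2 = 23.75 kHz, folds to fs − 33.5 kHz = 14 kHz.
Distinct values: {8.5 kHz, 9 kHz, 11.5 kHz, 14 kHz, 23.5 kHz}.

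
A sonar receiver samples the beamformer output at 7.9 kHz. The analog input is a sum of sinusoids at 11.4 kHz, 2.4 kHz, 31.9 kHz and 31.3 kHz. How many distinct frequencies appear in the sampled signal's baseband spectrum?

fs/2 = 3.95 kHz.
11.4 kHz mod fs = 3.5 kHz.
3.5 kHz ≤ fs/2 = 3.95 kHz, appears at 3.5 kHz.
2.4 kHz ≤ fs/2 = 3.95 kHz, passes unchanged.
31.9 kHz mod fs = 0.3 kHz.
0.3 kHz ≤ fs/2 = 3.95 kHz, appears at 0.3 kHz.
31.3 kHz mod fs = 7.6 kHz.
7.6 kHz > fs/2 = 3.95 kHz, folds to fs − 7.6 kHz = 0.3 kHz.
Distinct values: {0.3 kHz, 2.4 kHz, 3.5 kHz} → 3.

3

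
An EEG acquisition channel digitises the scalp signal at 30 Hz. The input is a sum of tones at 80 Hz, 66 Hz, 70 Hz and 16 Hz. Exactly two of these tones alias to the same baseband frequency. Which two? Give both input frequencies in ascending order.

fs/2 = 15 Hz.
80 Hz mod fs = 20 Hz.
20 Hz > fs/2 = 15 Hz, folds to fs − 20 Hz = 10 Hz.
66 Hz mod fs = 6 Hz.
6 Hz ≤ fs/2 = 15 Hz, appears at 6 Hz.
70 Hz mod fs = 10 Hz.
10 Hz ≤ fs/2 = 15 Hz, appears at 10 Hz.
16 Hz > fs/2 = 15 Hz, folds to fs − 16 Hz = 14 Hz.
70 Hz and 80 Hz both map to 10 Hz.

70 Hz, 80 Hz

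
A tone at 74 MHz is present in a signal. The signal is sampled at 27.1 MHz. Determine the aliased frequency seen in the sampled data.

7.3 MHz

74 MHz mod fs = 19.8 MHz.
19.8 MHz > fs/2 = 13.55 MHz, folds to fs − 19.8 MHz = 7.3 MHz.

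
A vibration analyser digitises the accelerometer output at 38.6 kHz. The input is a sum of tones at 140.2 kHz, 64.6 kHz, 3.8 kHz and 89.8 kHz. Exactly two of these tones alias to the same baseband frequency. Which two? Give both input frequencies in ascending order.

64.6 kHz, 89.8 kHz

fs/2 = 19.3 kHz.
140.2 kHz mod fs = 24.4 kHz.
24.4 kHz > fs/2 = 19.3 kHz, folds to fs − 24.4 kHz = 14.2 kHz.
64.6 kHz mod fs = 26 kHz.
26 kHz > fs/2 = 19.3 kHz, folds to fs − 26 kHz = 12.6 kHz.
3.8 kHz ≤ fs/2 = 19.3 kHz, passes unchanged.
89.8 kHz mod fs = 12.6 kHz.
12.6 kHz ≤ fs/2 = 19.3 kHz, appears at 12.6 kHz.
64.6 kHz and 89.8 kHz both map to 12.6 kHz.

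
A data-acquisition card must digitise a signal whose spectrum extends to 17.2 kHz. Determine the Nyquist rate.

Nyquist rate = 2 × 17.2 kHz = 34.4 kHz.

34.4 kHz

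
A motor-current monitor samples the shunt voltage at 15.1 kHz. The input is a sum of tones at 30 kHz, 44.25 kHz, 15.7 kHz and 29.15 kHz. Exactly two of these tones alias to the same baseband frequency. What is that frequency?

fs/2 = 7.55 kHz.
30 kHz mod fs = 14.9 kHz.
14.9 kHz > fs/2 = 7.55 kHz, folds to fs − 14.9 kHz = 0.2 kHz.
44.25 kHz mod fs = 14.05 kHz.
14.05 kHz > fs/2 = 7.55 kHz, folds to fs − 14.05 kHz = 1.05 kHz.
15.7 kHz mod fs = 0.6 kHz.
0.6 kHz ≤ fs/2 = 7.55 kHz, appears at 0.6 kHz.
29.15 kHz mod fs = 14.05 kHz.
14.05 kHz > fs/2 = 7.55 kHz, folds to fs − 14.05 kHz = 1.05 kHz.
29.15 kHz and 44.25 kHz both map to 1.05 kHz.

1.05 kHz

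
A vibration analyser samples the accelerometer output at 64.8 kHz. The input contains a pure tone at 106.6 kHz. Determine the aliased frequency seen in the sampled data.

106.6 kHz mod fs = 41.8 kHz.
41.8 kHz > fs/2 = 32.4 kHz, folds to fs − 41.8 kHz = 23 kHz.

23 kHz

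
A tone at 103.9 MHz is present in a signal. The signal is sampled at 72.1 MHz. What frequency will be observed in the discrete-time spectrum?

31.8 MHz

103.9 MHz mod fs = 31.8 MHz.
31.8 MHz ≤ fs/2 = 36.05 MHz, appears at 31.8 MHz.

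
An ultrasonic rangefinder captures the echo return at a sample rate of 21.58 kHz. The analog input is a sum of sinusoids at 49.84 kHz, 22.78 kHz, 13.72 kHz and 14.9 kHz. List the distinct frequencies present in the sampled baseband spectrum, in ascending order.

1.2 kHz, 6.68 kHz, 7.86 kHz

fs/2 = 10.79 kHz.
49.84 kHz mod fs = 6.68 kHz.
6.68 kHz ≤ fs/2 = 10.79 kHz, appears at 6.68 kHz.
22.78 kHz mod fs = 1.2 kHz.
1.2 kHz ≤ fs/2 = 10.79 kHz, appears at 1.2 kHz.
13.72 kHz > fs/2 = 10.79 kHz, folds to fs − 13.72 kHz = 7.86 kHz.
14.9 kHz > fs/2 = 10.79 kHz, folds to fs − 14.9 kHz = 6.68 kHz.
Distinct values: {1.2 kHz, 6.68 kHz, 7.86 kHz}.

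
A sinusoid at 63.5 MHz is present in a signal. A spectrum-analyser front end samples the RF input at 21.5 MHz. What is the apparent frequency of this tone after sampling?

63.5 MHz mod fs = 20.5 MHz.
20.5 MHz > fs/2 = 10.75 MHz, folds to fs − 20.5 MHz = 1 MHz.

1 MHz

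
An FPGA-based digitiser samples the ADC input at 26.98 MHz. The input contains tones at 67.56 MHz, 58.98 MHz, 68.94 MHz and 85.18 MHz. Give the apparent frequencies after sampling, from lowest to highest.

fs/2 = 13.49 MHz.
67.56 MHz mod fs = 13.6 MHz.
13.6 MHz > fs/2 = 13.49 MHz, folds to fs − 13.6 MHz = 13.38 MHz.
58.98 MHz mod fs = 5.02 MHz.
5.02 MHz ≤ fs/2 = 13.49 MHz, appears at 5.02 MHz.
68.94 MHz mod fs = 14.98 MHz.
14.98 MHz > fs/2 = 13.49 MHz, folds to fs − 14.98 MHz = 12 MHz.
85.18 MHz mod fs = 4.24 MHz.
4.24 MHz ≤ fs/2 = 13.49 MHz, appears at 4.24 MHz.
Distinct values: {4.24 MHz, 5.02 MHz, 12 MHz, 13.38 MHz}.

4.24 MHz, 5.02 MHz, 12 MHz, 13.38 MHz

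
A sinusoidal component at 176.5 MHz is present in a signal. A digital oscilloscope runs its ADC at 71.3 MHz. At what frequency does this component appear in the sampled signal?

33.9 MHz

176.5 MHz mod fs = 33.9 MHz.
33.9 MHz ≤ fs/2 = 35.65 MHz, appears at 33.9 MHz.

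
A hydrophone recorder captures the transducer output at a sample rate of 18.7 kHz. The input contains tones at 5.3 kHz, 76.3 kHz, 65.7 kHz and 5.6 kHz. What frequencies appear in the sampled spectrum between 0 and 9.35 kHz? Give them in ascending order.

fs/2 = 9.35 kHz.
5.3 kHz ≤ fs/2 = 9.35 kHz, passes unchanged.
76.3 kHz mod fs = 1.5 kHz.
1.5 kHz ≤ fs/2 = 9.35 kHz, appears at 1.5 kHz.
65.7 kHz mod fs = 9.6 kHz.
9.6 kHz > fs/2 = 9.35 kHz, folds to fs − 9.6 kHz = 9.1 kHz.
5.6 kHz ≤ fs/2 = 9.35 kHz, passes unchanged.
Distinct values: {1.5 kHz, 5.3 kHz, 5.6 kHz, 9.1 kHz}.

1.5 kHz, 5.3 kHz, 5.6 kHz, 9.1 kHz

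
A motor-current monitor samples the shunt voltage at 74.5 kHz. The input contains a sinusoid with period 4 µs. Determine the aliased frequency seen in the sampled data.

26.5 kHz

T = 4 µs → f = 1/T = 250 kHz.
250 kHz mod fs = 26.5 kHz.
26.5 kHz ≤ fs/2 = 37.25 kHz, appears at 26.5 kHz.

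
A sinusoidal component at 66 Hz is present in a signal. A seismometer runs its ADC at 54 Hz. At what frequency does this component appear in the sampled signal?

12 Hz

66 Hz mod fs = 12 Hz.
12 Hz ≤ fs/2 = 27 Hz, appears at 12 Hz.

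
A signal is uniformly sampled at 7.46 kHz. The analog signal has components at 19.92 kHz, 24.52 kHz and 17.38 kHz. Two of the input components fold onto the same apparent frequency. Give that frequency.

2.46 kHz

fs/2 = 3.73 kHz.
19.92 kHz mod fs = 5 kHz.
5 kHz > fs/2 = 3.73 kHz, folds to fs − 5 kHz = 2.46 kHz.
24.52 kHz mod fs = 2.14 kHz.
2.14 kHz ≤ fs/2 = 3.73 kHz, appears at 2.14 kHz.
17.38 kHz mod fs = 2.46 kHz.
2.46 kHz ≤ fs/2 = 3.73 kHz, appears at 2.46 kHz.
17.38 kHz and 19.92 kHz both map to 2.46 kHz.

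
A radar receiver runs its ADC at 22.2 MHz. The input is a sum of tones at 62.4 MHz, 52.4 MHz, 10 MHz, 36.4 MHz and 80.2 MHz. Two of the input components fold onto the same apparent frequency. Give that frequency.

8 MHz

fs/2 = 11.1 MHz.
62.4 MHz mod fs = 18 MHz.
18 MHz > fs/2 = 11.1 MHz, folds to fs − 18 MHz = 4.2 MHz.
52.4 MHz mod fs = 8 MHz.
8 MHz ≤ fs/2 = 11.1 MHz, appears at 8 MHz.
10 MHz ≤ fs/2 = 11.1 MHz, passes unchanged.
36.4 MHz mod fs = 14.2 MHz.
14.2 MHz > fs/2 = 11.1 MHz, folds to fs − 14.2 MHz = 8 MHz.
80.2 MHz mod fs = 13.6 MHz.
13.6 MHz > fs/2 = 11.1 MHz, folds to fs − 13.6 MHz = 8.6 MHz.
36.4 MHz and 52.4 MHz both map to 8 MHz.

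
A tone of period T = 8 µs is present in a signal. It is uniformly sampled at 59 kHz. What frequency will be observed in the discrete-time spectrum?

T = 8 µs → f = 1/T = 125 kHz.
125 kHz mod fs = 7 kHz.
7 kHz ≤ fs/2 = 29.5 kHz, appears at 7 kHz.

7 kHz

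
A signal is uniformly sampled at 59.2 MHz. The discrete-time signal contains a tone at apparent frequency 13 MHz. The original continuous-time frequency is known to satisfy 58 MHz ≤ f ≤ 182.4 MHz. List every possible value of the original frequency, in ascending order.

Frequencies that alias to 13 MHz are k·fs ± 13 MHz for integer k ≥ 0.
k=0: 13 MHz.
k=1: 46.2 MHz, 72.2 MHz.
k=2: 105.4 MHz, 131.4 MHz.
k=3: 164.6 MHz, 190.6 MHz.
k=4: 223.8 MHz, 249.8 MHz.
Within [58 MHz, 182.4 MHz]: 72.2 MHz, 105.4 MHz, 131.4 MHz, 164.6 MHz.

72.2 MHz, 105.4 MHz, 131.4 MHz, 164.6 MHz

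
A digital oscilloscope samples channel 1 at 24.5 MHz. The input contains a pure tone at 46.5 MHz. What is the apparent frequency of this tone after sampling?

2.5 MHz

46.5 MHz mod fs = 22 MHz.
22 MHz > fs/2 = 12.25 MHz, folds to fs − 22 MHz = 2.5 MHz.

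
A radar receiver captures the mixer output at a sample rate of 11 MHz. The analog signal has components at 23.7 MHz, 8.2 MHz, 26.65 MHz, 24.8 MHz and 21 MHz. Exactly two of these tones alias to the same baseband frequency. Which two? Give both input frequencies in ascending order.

fs/2 = 5.5 MHz.
23.7 MHz mod fs = 1.7 MHz.
1.7 MHz ≤ fs/2 = 5.5 MHz, appears at 1.7 MHz.
8.2 MHz > fs/2 = 5.5 MHz, folds to fs − 8.2 MHz = 2.8 MHz.
26.65 MHz mod fs = 4.65 MHz.
4.65 MHz ≤ fs/2 = 5.5 MHz, appears at 4.65 MHz.
24.8 MHz mod fs = 2.8 MHz.
2.8 MHz ≤ fs/2 = 5.5 MHz, appears at 2.8 MHz.
21 MHz mod fs = 10 MHz.
10 MHz > fs/2 = 5.5 MHz, folds to fs − 10 MHz = 1 MHz.
8.2 MHz and 24.8 MHz both map to 2.8 MHz.

8.2 MHz, 24.8 MHz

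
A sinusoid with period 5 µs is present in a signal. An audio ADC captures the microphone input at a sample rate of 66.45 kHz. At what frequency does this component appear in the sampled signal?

0.65 kHz

T = 5 µs → f = 1/T = 200 kHz.
200 kHz mod fs = 0.65 kHz.
0.65 kHz ≤ fs/2 = 33.225 kHz, appears at 0.65 kHz.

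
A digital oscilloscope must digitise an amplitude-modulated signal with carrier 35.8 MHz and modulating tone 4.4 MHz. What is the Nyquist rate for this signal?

AM sidebands sit at fc ± fm = 31.4 MHz and 40.2 MHz.
Highest-frequency component: 40.2 MHz.
Nyquist rate = 2 × 40.2 MHz = 80.4 MHz.

80.4 MHz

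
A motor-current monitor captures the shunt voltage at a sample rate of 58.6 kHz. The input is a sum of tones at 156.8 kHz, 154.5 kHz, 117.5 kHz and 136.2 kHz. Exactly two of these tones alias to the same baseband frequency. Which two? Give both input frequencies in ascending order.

fs/2 = 29.3 kHz.
156.8 kHz mod fs = 39.6 kHz.
39.6 kHz > fs/2 = 29.3 kHz, folds to fs − 39.6 kHz = 19 kHz.
154.5 kHz mod fs = 37.3 kHz.
37.3 kHz > fs/2 = 29.3 kHz, folds to fs − 37.3 kHz = 21.3 kHz.
117.5 kHz mod fs = 0.3 kHz.
0.3 kHz ≤ fs/2 = 29.3 kHz, appears at 0.3 kHz.
136.2 kHz mod fs = 19 kHz.
19 kHz ≤ fs/2 = 29.3 kHz, appears at 19 kHz.
136.2 kHz and 156.8 kHz both map to 19 kHz.

136.2 kHz, 156.8 kHz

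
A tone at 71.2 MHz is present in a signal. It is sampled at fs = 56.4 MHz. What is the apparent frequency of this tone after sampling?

71.2 MHz mod fs = 14.8 MHz.
14.8 MHz ≤ fs/2 = 28.2 MHz, appears at 14.8 MHz.

14.8 MHz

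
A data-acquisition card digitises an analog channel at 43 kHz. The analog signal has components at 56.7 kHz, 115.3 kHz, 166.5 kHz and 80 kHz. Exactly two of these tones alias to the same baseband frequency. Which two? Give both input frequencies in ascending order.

56.7 kHz, 115.3 kHz

fs/2 = 21.5 kHz.
56.7 kHz mod fs = 13.7 kHz.
13.7 kHz ≤ fs/2 = 21.5 kHz, appears at 13.7 kHz.
115.3 kHz mod fs = 29.3 kHz.
29.3 kHz > fs/2 = 21.5 kHz, folds to fs − 29.3 kHz = 13.7 kHz.
166.5 kHz mod fs = 37.5 kHz.
37.5 kHz > fs/2 = 21.5 kHz, folds to fs − 37.5 kHz = 5.5 kHz.
80 kHz mod fs = 37 kHz.
37 kHz > fs/2 = 21.5 kHz, folds to fs − 37 kHz = 6 kHz.
56.7 kHz and 115.3 kHz both map to 13.7 kHz.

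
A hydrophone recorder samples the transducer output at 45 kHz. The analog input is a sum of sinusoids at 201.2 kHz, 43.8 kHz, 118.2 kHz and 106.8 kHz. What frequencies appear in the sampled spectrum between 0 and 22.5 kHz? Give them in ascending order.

fs/2 = 22.5 kHz.
201.2 kHz mod fs = 21.2 kHz.
21.2 kHz ≤ fs/2 = 22.5 kHz, appears at 21.2 kHz.
43.8 kHz > fs/2 = 22.5 kHz, folds to fs − 43.8 kHz = 1.2 kHz.
118.2 kHz mod fs = 28.2 kHz.
28.2 kHz > fs/2 = 22.5 kHz, folds to fs − 28.2 kHz = 16.8 kHz.
106.8 kHz mod fs = 16.8 kHz.
16.8 kHz ≤ fs/2 = 22.5 kHz, appears at 16.8 kHz.
Distinct values: {1.2 kHz, 16.8 kHz, 21.2 kHz}.

1.2 kHz, 16.8 kHz, 21.2 kHz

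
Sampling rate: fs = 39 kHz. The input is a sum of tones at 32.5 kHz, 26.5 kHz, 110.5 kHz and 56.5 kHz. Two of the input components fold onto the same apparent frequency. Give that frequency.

6.5 kHz

fs/2 = 19.5 kHz.
32.5 kHz > fs/2 = 19.5 kHz, folds to fs − 32.5 kHz = 6.5 kHz.
26.5 kHz > fs/2 = 19.5 kHz, folds to fs − 26.5 kHz = 12.5 kHz.
110.5 kHz mod fs = 32.5 kHz.
32.5 kHz > fs/2 = 19.5 kHz, folds to fs − 32.5 kHz = 6.5 kHz.
56.5 kHz mod fs = 17.5 kHz.
17.5 kHz ≤ fs/2 = 19.5 kHz, appears at 17.5 kHz.
32.5 kHz and 110.5 kHz both map to 6.5 kHz.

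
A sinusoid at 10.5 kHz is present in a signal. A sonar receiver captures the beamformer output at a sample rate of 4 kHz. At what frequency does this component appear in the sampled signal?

1.5 kHz

10.5 kHz mod fs = 2.5 kHz.
2.5 kHz > fs/2 = 2 kHz, folds to fs − 2.5 kHz = 1.5 kHz.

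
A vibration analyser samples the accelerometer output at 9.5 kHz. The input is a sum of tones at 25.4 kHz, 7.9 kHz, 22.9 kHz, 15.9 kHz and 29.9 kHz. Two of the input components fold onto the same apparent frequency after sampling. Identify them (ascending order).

15.9 kHz, 25.4 kHz

fs/2 = 4.75 kHz.
25.4 kHz mod fs = 6.4 kHz.
6.4 kHz > fs/2 = 4.75 kHz, folds to fs − 6.4 kHz = 3.1 kHz.
7.9 kHz > fs/2 = 4.75 kHz, folds to fs − 7.9 kHz = 1.6 kHz.
22.9 kHz mod fs = 3.9 kHz.
3.9 kHz ≤ fs/2 = 4.75 kHz, appears at 3.9 kHz.
15.9 kHz mod fs = 6.4 kHz.
6.4 kHz > fs/2 = 4.75 kHz, folds to fs − 6.4 kHz = 3.1 kHz.
29.9 kHz mod fs = 1.4 kHz.
1.4 kHz ≤ fs/2 = 4.75 kHz, appears at 1.4 kHz.
15.9 kHz and 25.4 kHz both map to 3.1 kHz.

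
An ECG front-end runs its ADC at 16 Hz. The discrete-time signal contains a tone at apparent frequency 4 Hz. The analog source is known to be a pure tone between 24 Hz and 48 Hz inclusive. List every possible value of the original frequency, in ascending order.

Frequencies that alias to 4 Hz are k·fs ± 4 Hz for integer k ≥ 0.
k=0: 4 Hz.
k=1: 12 Hz, 20 Hz.
k=2: 28 Hz, 36 Hz.
k=3: 44 Hz, 52 Hz.
k=4: 60 Hz, 68 Hz.
Within [24 Hz, 48 Hz]: 28 Hz, 36 Hz, 44 Hz.

28 Hz, 36 Hz, 44 Hz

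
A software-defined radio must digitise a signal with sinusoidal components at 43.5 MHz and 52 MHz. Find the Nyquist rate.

104 MHz

Highest-frequency component: 52 MHz.
Nyquist rate = 2 × 52 MHz = 104 MHz.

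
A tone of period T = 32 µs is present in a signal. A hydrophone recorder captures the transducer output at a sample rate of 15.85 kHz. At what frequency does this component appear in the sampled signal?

T = 32 µs → f = 1/T = 31.25 kHz.
31.25 kHz mod fs = 15.4 kHz.
15.4 kHz > fs/2 = 7.925 kHz, folds to fs − 15.4 kHz = 0.45 kHz.

0.45 kHz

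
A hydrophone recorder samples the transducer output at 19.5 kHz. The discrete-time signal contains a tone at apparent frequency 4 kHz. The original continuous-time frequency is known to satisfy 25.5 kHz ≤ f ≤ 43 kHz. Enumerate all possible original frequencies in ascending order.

35 kHz, 43 kHz

Frequencies that alias to 4 kHz are k·fs ± 4 kHz for integer k ≥ 0.
k=0: 4 kHz.
k=1: 15.5 kHz, 23.5 kHz.
k=2: 35 kHz, 43 kHz.
k=3: 54.5 kHz, 62.5 kHz.
Within [25.5 kHz, 43 kHz]: 35 kHz, 43 kHz.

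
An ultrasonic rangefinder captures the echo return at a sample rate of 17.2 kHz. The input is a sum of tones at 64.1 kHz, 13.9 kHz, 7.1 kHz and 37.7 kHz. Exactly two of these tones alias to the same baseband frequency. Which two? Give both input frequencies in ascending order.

13.9 kHz, 37.7 kHz

fs/2 = 8.6 kHz.
64.1 kHz mod fs = 12.5 kHz.
12.5 kHz > fs/2 = 8.6 kHz, folds to fs − 12.5 kHz = 4.7 kHz.
13.9 kHz > fs/2 = 8.6 kHz, folds to fs − 13.9 kHz = 3.3 kHz.
7.1 kHz ≤ fs/2 = 8.6 kHz, passes unchanged.
37.7 kHz mod fs = 3.3 kHz.
3.3 kHz ≤ fs/2 = 8.6 kHz, appears at 3.3 kHz.
13.9 kHz and 37.7 kHz both map to 3.3 kHz.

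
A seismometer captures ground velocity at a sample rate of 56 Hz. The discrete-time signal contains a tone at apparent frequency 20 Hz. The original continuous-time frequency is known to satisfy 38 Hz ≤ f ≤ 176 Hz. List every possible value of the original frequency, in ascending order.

Frequencies that alias to 20 Hz are k·fs ± 20 Hz for integer k ≥ 0.
k=0: 20 Hz.
k=1: 36 Hz, 76 Hz.
k=2: 92 Hz, 132 Hz.
k=3: 148 Hz, 188 Hz.
k=4: 204 Hz, 244 Hz.
Within [38 Hz, 176 Hz]: 76 Hz, 92 Hz, 132 Hz, 148 Hz.

76 Hz, 92 Hz, 132 Hz, 148 Hz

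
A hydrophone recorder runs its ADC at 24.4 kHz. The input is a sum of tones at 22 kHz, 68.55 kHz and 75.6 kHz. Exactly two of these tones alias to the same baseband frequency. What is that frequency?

fs/2 = 12.2 kHz.
22 kHz > fs/2 = 12.2 kHz, folds to fs − 22 kHz = 2.4 kHz.
68.55 kHz mod fs = 19.75 kHz.
19.75 kHz > fs/2 = 12.2 kHz, folds to fs − 19.75 kHz = 4.65 kHz.
75.6 kHz mod fs = 2.4 kHz.
2.4 kHz ≤ fs/2 = 12.2 kHz, appears at 2.4 kHz.
22 kHz and 75.6 kHz both map to 2.4 kHz.

2.4 kHz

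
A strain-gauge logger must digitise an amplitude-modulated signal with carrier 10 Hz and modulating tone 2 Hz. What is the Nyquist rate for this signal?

AM sidebands sit at fc ± fm = 8 Hz and 12 Hz.
Highest-frequency component: 12 Hz.
Nyquist rate = 2 × 12 Hz = 24 Hz.

24 Hz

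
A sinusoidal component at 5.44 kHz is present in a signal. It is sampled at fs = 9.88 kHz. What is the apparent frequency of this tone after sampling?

4.44 kHz

5.44 kHz > fs/2 = 4.94 kHz, folds to fs − 5.44 kHz = 4.44 kHz.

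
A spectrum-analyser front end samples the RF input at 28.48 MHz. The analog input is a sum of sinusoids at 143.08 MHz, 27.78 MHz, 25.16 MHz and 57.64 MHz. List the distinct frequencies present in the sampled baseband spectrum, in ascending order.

fs/2 = 14.24 MHz.
143.08 MHz mod fs = 0.68 MHz.
0.68 MHz ≤ fs/2 = 14.24 MHz, appears at 0.68 MHz.
27.78 MHz > fs/2 = 14.24 MHz, folds to fs − 27.78 MHz = 0.7 MHz.
25.16 MHz > fs/2 = 14.24 MHz, folds to fs − 25.16 MHz = 3.32 MHz.
57.64 MHz mod fs = 0.68 MHz.
0.68 MHz ≤ fs/2 = 14.24 MHz, appears at 0.68 MHz.
Distinct values: {0.68 MHz, 0.7 MHz, 3.32 MHz}.

0.68 MHz, 0.7 MHz, 3.32 MHz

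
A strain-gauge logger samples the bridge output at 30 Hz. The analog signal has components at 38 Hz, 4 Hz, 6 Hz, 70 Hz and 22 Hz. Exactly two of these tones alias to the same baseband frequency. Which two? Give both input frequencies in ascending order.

fs/2 = 15 Hz.
38 Hz mod fs = 8 Hz.
8 Hz ≤ fs/2 = 15 Hz, appears at 8 Hz.
4 Hz ≤ fs/2 = 15 Hz, passes unchanged.
6 Hz ≤ fs/2 = 15 Hz, passes unchanged.
70 Hz mod fs = 10 Hz.
10 Hz ≤ fs/2 = 15 Hz, appears at 10 Hz.
22 Hz > fs/2 = 15 Hz, folds to fs − 22 Hz = 8 Hz.
22 Hz and 38 Hz both map to 8 Hz.

22 Hz, 38 Hz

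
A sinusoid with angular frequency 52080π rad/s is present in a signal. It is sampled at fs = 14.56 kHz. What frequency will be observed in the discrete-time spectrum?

3.08 kHz

ω = 52080π rad/s → f = ω/(2π) = 26040 Hz = 26.04 kHz.
26.04 kHz mod fs = 11.48 kHz.
11.48 kHz > fs/2 = 7.28 kHz, folds to fs − 11.48 kHz = 3.08 kHz.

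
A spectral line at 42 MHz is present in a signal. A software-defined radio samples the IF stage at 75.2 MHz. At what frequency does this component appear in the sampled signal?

33.2 MHz

42 MHz > fs/2 = 37.6 MHz, folds to fs − 42 MHz = 33.2 MHz.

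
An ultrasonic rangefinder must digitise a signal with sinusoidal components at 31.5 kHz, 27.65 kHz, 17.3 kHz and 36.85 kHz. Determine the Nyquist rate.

Highest-frequency component: 36.85 kHz.
Nyquist rate = 2 × 36.85 kHz = 73.7 kHz.

73.7 kHz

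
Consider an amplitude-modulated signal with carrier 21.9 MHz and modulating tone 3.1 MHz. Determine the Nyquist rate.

AM sidebands sit at fc ± fm = 18.8 MHz and 25 MHz.
Highest-frequency component: 25 MHz.
Nyquist rate = 2 × 25 MHz = 50 MHz.

50 MHz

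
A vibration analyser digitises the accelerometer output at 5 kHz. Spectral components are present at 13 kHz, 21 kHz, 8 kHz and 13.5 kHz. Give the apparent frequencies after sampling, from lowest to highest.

1 kHz, 1.5 kHz, 2 kHz

fs/2 = 2.5 kHz.
13 kHz mod fs = 3 kHz.
3 kHz > fs/2 = 2.5 kHz, folds to fs − 3 kHz = 2 kHz.
21 kHz mod fs = 1 kHz.
1 kHz ≤ fs/2 = 2.5 kHz, appears at 1 kHz.
8 kHz mod fs = 3 kHz.
3 kHz > fs/2 = 2.5 kHz, folds to fs − 3 kHz = 2 kHz.
13.5 kHz mod fs = 3.5 kHz.
3.5 kHz > fs/2 = 2.5 kHz, folds to fs − 3.5 kHz = 1.5 kHz.
Distinct values: {1 kHz, 1.5 kHz, 2 kHz}.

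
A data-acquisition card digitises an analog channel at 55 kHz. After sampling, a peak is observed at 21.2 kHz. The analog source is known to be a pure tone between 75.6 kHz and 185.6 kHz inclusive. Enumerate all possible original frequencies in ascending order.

Frequencies that alias to 21.2 kHz are k·fs ± 21.2 kHz for integer k ≥ 0.
k=0: 21.2 kHz.
k=1: 33.8 kHz, 76.2 kHz.
k=2: 88.8 kHz, 131.2 kHz.
k=3: 143.8 kHz, 186.2 kHz.
k=4: 198.8 kHz, 241.2 kHz.
Within [75.6 kHz, 185.6 kHz]: 76.2 kHz, 88.8 kHz, 131.2 kHz, 143.8 kHz.

76.2 kHz, 88.8 kHz, 131.2 kHz, 143.8 kHz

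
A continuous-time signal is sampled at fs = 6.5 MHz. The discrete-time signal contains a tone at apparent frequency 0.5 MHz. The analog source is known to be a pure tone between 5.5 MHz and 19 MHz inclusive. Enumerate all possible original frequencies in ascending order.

6 MHz, 7 MHz, 12.5 MHz, 13.5 MHz, 19 MHz

Frequencies that alias to 0.5 MHz are k·fs ± 0.5 MHz for integer k ≥ 0.
k=0: 0.5 MHz.
k=1: 6 MHz, 7 MHz.
k=2: 12.5 MHz, 13.5 MHz.
k=3: 19 MHz, 20 MHz.
k=4: 25.5 MHz, 26.5 MHz.
Within [5.5 MHz, 19 MHz]: 6 MHz, 7 MHz, 12.5 MHz, 13.5 MHz, 19 MHz.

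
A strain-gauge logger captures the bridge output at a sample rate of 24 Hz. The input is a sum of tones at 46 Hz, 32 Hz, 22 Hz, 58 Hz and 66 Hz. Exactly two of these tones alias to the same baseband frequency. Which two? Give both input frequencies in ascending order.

22 Hz, 46 Hz

fs/2 = 12 Hz.
46 Hz mod fs = 22 Hz.
22 Hz > fs/2 = 12 Hz, folds to fs − 22 Hz = 2 Hz.
32 Hz mod fs = 8 Hz.
8 Hz ≤ fs/2 = 12 Hz, appears at 8 Hz.
22 Hz > fs/2 = 12 Hz, folds to fs − 22 Hz = 2 Hz.
58 Hz mod fs = 10 Hz.
10 Hz ≤ fs/2 = 12 Hz, appears at 10 Hz.
66 Hz mod fs = 18 Hz.
18 Hz > fs/2 = 12 Hz, folds to fs − 18 Hz = 6 Hz.
22 Hz and 46 Hz both map to 2 Hz.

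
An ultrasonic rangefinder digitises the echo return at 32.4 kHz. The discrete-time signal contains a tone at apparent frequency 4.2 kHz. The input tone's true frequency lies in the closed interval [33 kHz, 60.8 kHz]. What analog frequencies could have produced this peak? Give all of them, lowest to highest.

36.6 kHz, 60.6 kHz

Frequencies that alias to 4.2 kHz are k·fs ± 4.2 kHz for integer k ≥ 0.
k=0: 4.2 kHz.
k=1: 28.2 kHz, 36.6 kHz.
k=2: 60.6 kHz, 69 kHz.
k=3: 93 kHz, 101.4 kHz.
Within [33 kHz, 60.8 kHz]: 36.6 kHz, 60.6 kHz.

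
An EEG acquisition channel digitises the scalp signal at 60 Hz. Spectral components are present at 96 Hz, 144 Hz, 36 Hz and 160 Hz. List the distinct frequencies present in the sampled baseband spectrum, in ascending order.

fs/2 = 30 Hz.
96 Hz mod fs = 36 Hz.
36 Hz > fs/2 = 30 Hz, folds to fs − 36 Hz = 24 Hz.
144 Hz mod fs = 24 Hz.
24 Hz ≤ fs/2 = 30 Hz, appears at 24 Hz.
36 Hz > fs/2 = 30 Hz, folds to fs − 36 Hz = 24 Hz.
160 Hz mod fs = 40 Hz.
40 Hz > fs/2 = 30 Hz, folds to fs − 40 Hz = 20 Hz.
Distinct values: {20 Hz, 24 Hz}.

20 Hz, 24 Hz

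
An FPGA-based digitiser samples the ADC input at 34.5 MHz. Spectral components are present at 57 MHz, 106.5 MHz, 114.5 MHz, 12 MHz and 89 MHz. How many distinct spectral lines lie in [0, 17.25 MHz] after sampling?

fs/2 = 17.25 MHz.
57 MHz mod fs = 22.5 MHz.
22.5 MHz > fs/2 = 17.25 MHz, folds to fs − 22.5 MHz = 12 MHz.
106.5 MHz mod fs = 3 MHz.
3 MHz ≤ fs/2 = 17.25 MHz, appears at 3 MHz.
114.5 MHz mod fs = 11 MHz.
11 MHz ≤ fs/2 = 17.25 MHz, appears at 11 MHz.
12 MHz ≤ fs/2 = 17.25 MHz, passes unchanged.
89 MHz mod fs = 20 MHz.
20 MHz > fs/2 = 17.25 MHz, folds to fs − 20 MHz = 14.5 MHz.
Distinct values: {3 MHz, 11 MHz, 12 MHz, 14.5 MHz} → 4.

4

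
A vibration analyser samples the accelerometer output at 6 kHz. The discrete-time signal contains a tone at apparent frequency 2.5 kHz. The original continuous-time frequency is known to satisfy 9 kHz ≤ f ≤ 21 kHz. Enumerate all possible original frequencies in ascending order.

9.5 kHz, 14.5 kHz, 15.5 kHz, 20.5 kHz

Frequencies that alias to 2.5 kHz are k·fs ± 2.5 kHz for integer k ≥ 0.
k=0: 2.5 kHz.
k=1: 3.5 kHz, 8.5 kHz.
k=2: 9.5 kHz, 14.5 kHz.
k=3: 15.5 kHz, 20.5 kHz.
k=4: 21.5 kHz, 26.5 kHz.
Within [9 kHz, 21 kHz]: 9.5 kHz, 14.5 kHz, 15.5 kHz, 20.5 kHz.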